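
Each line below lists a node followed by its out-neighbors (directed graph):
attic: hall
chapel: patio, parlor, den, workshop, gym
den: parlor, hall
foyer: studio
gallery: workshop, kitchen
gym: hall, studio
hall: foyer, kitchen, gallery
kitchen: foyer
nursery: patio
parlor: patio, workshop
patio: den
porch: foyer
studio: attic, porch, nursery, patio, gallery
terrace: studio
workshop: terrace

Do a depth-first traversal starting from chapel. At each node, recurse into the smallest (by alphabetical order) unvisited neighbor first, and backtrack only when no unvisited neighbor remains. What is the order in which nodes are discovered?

Visit chapel
chapel → den
den → hall
hall → foyer
foyer → studio
studio → attic
studio → gallery
gallery → kitchen
gallery → workshop
workshop → terrace
studio → nursery
nursery → patio
studio → porch
den → parlor
chapel → gym

chapel, den, hall, foyer, studio, attic, gallery, kitchen, workshop, terrace, nursery, patio, porch, parlor, gym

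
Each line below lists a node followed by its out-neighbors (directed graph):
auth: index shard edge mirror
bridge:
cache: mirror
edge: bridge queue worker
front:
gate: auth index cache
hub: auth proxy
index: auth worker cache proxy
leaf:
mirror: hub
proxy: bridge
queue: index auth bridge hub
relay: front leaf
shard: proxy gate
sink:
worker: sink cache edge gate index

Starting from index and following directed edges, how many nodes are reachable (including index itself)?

13

BFS from index visits: index, auth, worker, cache, proxy, shard, edge, mirror, sink, gate, bridge, queue, hub
Reachable nodes: 13 of 16 total.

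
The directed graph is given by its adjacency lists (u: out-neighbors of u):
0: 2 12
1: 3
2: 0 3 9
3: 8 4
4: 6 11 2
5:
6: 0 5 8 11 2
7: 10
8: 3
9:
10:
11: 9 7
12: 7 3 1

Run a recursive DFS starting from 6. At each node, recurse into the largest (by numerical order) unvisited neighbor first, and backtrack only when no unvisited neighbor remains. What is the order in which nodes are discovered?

6 → 11 → 9 → 7 → 10 → 8 → 3 → 4 → 2 → 0 → 12 → 1 → 5

Visit 6
6 → 11
11 → 9
11 → 7
7 → 10
6 → 8
8 → 3
3 → 4
4 → 2
2 → 0
0 → 12
12 → 1
6 → 5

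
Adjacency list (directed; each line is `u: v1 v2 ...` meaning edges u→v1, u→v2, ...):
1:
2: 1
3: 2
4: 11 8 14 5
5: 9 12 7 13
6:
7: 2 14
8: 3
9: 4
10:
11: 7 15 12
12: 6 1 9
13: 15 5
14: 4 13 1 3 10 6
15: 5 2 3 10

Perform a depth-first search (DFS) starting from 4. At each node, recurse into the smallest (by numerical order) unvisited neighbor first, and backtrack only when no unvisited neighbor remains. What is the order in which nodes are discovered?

4 → 5 → 7 → 2 → 1 → 14 → 3 → 6 → 10 → 13 → 15 → 9 → 12 → 8 → 11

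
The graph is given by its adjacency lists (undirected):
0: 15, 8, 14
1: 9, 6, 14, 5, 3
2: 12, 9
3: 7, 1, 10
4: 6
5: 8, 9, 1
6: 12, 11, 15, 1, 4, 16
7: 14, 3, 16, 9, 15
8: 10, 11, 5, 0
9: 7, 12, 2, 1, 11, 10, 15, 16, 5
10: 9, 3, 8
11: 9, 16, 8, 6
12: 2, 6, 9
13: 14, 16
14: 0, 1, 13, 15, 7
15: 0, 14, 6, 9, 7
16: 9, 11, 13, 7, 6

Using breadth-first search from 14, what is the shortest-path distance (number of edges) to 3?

2

Level 0: 14
Level 1: 0, 1, 7, 13, 15
Level 2: 3, 5, 6, 8, 9, 16
Level 3: 2, 4, 10, 11, 12
3 first appears at level 2.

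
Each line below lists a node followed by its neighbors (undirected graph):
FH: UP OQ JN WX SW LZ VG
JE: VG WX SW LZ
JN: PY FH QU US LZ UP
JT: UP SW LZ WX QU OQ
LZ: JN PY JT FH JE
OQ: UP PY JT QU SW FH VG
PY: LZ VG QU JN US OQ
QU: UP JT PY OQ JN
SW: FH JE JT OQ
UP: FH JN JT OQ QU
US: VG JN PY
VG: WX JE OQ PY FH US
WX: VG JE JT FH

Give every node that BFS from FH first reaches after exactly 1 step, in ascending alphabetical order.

JN, LZ, OQ, SW, UP, VG, WX

Level 0: FH
Level 1: JN, LZ, OQ, SW, UP, VG, WX
Level 2: JE, JT, PY, QU, US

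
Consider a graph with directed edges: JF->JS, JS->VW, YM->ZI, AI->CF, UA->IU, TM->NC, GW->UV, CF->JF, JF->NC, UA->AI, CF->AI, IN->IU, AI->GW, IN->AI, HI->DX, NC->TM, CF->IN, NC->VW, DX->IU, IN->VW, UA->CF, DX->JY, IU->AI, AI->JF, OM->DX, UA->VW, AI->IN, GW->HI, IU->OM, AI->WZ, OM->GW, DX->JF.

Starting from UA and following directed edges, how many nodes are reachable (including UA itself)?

BFS from UA visits: UA, VW, IU, CF, AI, OM, JF, IN, WZ, GW, DX, NC, JS, UV, HI, JY, TM
Reachable nodes: 17 of 19 total.

17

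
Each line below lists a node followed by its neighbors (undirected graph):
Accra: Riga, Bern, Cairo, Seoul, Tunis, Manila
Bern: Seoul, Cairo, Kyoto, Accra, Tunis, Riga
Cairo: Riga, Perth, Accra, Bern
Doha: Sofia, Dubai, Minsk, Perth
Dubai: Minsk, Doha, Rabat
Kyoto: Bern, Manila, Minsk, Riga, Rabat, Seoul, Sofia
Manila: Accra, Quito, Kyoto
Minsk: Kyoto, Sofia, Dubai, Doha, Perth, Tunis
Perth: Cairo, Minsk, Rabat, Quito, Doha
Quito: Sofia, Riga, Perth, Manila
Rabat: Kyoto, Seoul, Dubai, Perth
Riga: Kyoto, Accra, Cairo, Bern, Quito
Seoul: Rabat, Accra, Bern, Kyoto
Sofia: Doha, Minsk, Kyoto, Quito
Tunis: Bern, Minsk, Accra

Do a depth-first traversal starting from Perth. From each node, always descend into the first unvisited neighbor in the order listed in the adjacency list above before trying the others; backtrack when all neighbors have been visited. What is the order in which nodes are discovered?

Perth, Cairo, Riga, Kyoto, Bern, Seoul, Rabat, Dubai, Minsk, Sofia, Doha, Quito, Manila, Accra, Tunis

Visit Perth
Perth → Cairo
Cairo → Riga
Riga → Kyoto
Kyoto → Bern
Bern → Seoul
Seoul → Rabat
Rabat → Dubai
Dubai → Minsk
Minsk → Sofia
Sofia → Doha
Sofia → Quito
Quito → Manila
Manila → Accra
Accra → Tunis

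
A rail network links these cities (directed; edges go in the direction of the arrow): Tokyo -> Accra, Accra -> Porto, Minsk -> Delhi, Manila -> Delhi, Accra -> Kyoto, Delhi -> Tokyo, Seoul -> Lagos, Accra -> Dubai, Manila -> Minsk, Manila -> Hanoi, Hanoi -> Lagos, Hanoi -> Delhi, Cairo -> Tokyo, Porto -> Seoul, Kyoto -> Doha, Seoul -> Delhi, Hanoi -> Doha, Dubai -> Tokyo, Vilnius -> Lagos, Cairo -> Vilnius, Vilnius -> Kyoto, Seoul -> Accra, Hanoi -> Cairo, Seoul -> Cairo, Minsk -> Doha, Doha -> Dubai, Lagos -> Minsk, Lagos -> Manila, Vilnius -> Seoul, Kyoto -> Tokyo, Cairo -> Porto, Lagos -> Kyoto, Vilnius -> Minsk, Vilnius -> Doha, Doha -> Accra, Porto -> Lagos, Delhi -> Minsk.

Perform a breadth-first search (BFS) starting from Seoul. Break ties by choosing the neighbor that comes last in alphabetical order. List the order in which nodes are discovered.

Visit Seoul; enqueue Lagos, Delhi, Cairo, Accra → queue [Lagos, Delhi, Cairo, Accra]
Visit Lagos; enqueue Minsk, Manila, Kyoto → queue [Delhi, Cairo, Accra, Minsk, Manila, Kyoto]
Visit Delhi; enqueue Tokyo → queue [Cairo, Accra, Minsk, Manila, Kyoto, Tokyo]
Visit Cairo; enqueue Vilnius, Porto → queue [Accra, Minsk, Manila, Kyoto, Tokyo, Vilnius, Porto]
Visit Accra; enqueue Dubai → queue [Minsk, Manila, Kyoto, Tokyo, Vilnius, Porto, Dubai]
Visit Minsk; enqueue Doha → queue [Manila, Kyoto, Tokyo, Vilnius, Porto, Dubai, Doha]
Visit Manila; enqueue Hanoi → queue [Kyoto, Tokyo, Vilnius, Porto, Dubai, Doha, Hanoi]
Visit Kyoto → queue [Tokyo, Vilnius, Porto, Dubai, Doha, Hanoi]
Visit Tokyo → queue [Vilnius, Porto, Dubai, Doha, Hanoi]
Visit Vilnius → queue [Porto, Dubai, Doha, Hanoi]
Visit Porto → queue [Dubai, Doha, Hanoi]
Visit Dubai → queue [Doha, Hanoi]
Visit Doha → queue [Hanoi]
Visit Hanoi → queue []

Seoul → Lagos → Delhi → Cairo → Accra → Minsk → Manila → Kyoto → Tokyo → Vilnius → Porto → Dubai → Doha → Hanoi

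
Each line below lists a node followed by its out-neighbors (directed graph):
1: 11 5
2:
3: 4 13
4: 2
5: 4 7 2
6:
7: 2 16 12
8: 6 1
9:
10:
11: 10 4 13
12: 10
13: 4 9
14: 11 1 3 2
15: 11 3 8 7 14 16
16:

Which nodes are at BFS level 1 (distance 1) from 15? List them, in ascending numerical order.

3, 7, 8, 11, 14, 16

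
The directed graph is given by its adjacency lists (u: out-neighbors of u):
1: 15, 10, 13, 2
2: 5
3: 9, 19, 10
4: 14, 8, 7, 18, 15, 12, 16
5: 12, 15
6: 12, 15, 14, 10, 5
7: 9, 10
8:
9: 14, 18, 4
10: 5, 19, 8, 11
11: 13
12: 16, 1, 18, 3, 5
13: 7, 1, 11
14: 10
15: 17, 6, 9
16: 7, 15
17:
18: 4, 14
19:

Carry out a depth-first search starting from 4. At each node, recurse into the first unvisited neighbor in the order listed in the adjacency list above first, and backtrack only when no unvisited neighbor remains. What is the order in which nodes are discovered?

4 → 14 → 10 → 5 → 12 → 16 → 7 → 9 → 18 → 15 → 17 → 6 → 1 → 13 → 11 → 2 → 3 → 19 → 8

Visit 4
4 → 14
14 → 10
10 → 5
5 → 12
12 → 16
16 → 7
7 → 9
9 → 18
16 → 15
15 → 17
15 → 6
12 → 1
1 → 13
13 → 11
1 → 2
12 → 3
3 → 19
10 → 8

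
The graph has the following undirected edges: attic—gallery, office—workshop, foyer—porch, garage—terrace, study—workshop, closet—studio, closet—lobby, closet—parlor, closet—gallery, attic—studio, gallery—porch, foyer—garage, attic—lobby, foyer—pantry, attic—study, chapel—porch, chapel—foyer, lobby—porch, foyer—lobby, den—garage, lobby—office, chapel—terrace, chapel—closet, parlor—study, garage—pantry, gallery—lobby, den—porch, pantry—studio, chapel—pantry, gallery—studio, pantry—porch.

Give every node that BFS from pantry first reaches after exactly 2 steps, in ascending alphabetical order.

attic, closet, den, gallery, lobby, terrace

Level 0: pantry
Level 1: chapel, foyer, garage, porch, studio
Level 2: attic, closet, den, gallery, lobby, terrace
Level 3: office, parlor, study
Level 4: workshop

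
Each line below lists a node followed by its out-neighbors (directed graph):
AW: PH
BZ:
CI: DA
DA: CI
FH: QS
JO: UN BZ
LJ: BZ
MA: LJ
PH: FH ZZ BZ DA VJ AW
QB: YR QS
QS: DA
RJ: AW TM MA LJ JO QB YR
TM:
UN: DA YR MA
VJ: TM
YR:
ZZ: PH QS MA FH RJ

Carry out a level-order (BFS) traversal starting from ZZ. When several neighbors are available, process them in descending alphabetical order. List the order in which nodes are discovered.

ZZ, RJ, QS, PH, MA, FH, YR, TM, QB, LJ, JO, AW, DA, VJ, BZ, UN, CI

Visit ZZ; enqueue RJ, QS, PH, MA, FH → queue [RJ, QS, PH, MA, FH]
Visit RJ; enqueue YR, TM, QB, LJ, JO, AW → queue [QS, PH, MA, FH, YR, TM, QB, LJ, JO, AW]
Visit QS; enqueue DA → queue [PH, MA, FH, YR, TM, QB, LJ, JO, AW, DA]
Visit PH; enqueue VJ, BZ → queue [MA, FH, YR, TM, QB, LJ, JO, AW, DA, VJ, BZ]
Visit MA → queue [FH, YR, TM, QB, LJ, JO, AW, DA, VJ, BZ]
Visit FH → queue [YR, TM, QB, LJ, JO, AW, DA, VJ, BZ]
Visit YR → queue [TM, QB, LJ, JO, AW, DA, VJ, BZ]
Visit TM → queue [QB, LJ, JO, AW, DA, VJ, BZ]
Visit QB → queue [LJ, JO, AW, DA, VJ, BZ]
Visit LJ → queue [JO, AW, DA, VJ, BZ]
Visit JO; enqueue UN → queue [AW, DA, VJ, BZ, UN]
Visit AW → queue [DA, VJ, BZ, UN]
Visit DA; enqueue CI → queue [VJ, BZ, UN, CI]
Visit VJ → queue [BZ, UN, CI]
Visit BZ → queue [UN, CI]
Visit UN → queue [CI]
Visit CI → queue []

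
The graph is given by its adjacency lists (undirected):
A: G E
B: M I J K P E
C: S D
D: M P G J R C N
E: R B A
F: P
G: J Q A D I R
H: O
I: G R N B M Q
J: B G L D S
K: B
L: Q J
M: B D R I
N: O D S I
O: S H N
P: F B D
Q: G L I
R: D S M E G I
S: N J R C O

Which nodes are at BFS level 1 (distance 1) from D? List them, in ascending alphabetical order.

C, G, J, M, N, P, R

Level 0: D
Level 1: C, G, J, M, N, P, R
Level 2: A, B, E, F, I, L, O, Q, S
Level 3: H, K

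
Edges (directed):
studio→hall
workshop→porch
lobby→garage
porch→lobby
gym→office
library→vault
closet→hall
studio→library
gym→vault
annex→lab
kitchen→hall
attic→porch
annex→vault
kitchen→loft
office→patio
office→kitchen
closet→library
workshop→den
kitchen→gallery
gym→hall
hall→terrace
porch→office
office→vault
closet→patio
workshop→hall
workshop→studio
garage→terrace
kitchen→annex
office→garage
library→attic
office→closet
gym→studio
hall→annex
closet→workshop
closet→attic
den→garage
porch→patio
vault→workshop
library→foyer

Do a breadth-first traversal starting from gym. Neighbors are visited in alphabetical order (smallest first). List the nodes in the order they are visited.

Visit gym; enqueue hall, office, studio, vault → queue [hall, office, studio, vault]
Visit hall; enqueue annex, terrace → queue [office, studio, vault, annex, terrace]
Visit office; enqueue closet, garage, kitchen, patio → queue [studio, vault, annex, terrace, closet, garage, kitchen, patio]
Visit studio; enqueue library → queue [vault, annex, terrace, closet, garage, kitchen, patio, library]
Visit vault; enqueue workshop → queue [annex, terrace, closet, garage, kitchen, patio, library, workshop]
Visit annex; enqueue lab → queue [terrace, closet, garage, kitchen, patio, library, workshop, lab]
Visit terrace → queue [closet, garage, kitchen, patio, library, workshop, lab]
Visit closet; enqueue attic → queue [garage, kitchen, patio, library, workshop, lab, attic]
Visit garage → queue [kitchen, patio, library, workshop, lab, attic]
Visit kitchen; enqueue gallery, loft → queue [patio, library, workshop, lab, attic, gallery, loft]
Visit patio → queue [library, workshop, lab, attic, gallery, loft]
Visit library; enqueue foyer → queue [workshop, lab, attic, gallery, loft, foyer]
Visit workshop; enqueue den, porch → queue [lab, attic, gallery, loft, foyer, den, porch]
Visit lab → queue [attic, gallery, loft, foyer, den, porch]
Visit attic → queue [gallery, loft, foyer, den, porch]
Visit gallery → queue [loft, foyer, den, porch]
Visit loft → queue [foyer, den, porch]
Visit foyer → queue [den, porch]
Visit den → queue [porch]
Visit porch; enqueue lobby → queue [lobby]
Visit lobby → queue []

gym hall office studio vault annex terrace closet garage kitchen patio library workshop lab attic gallery loft foyer den porch lobby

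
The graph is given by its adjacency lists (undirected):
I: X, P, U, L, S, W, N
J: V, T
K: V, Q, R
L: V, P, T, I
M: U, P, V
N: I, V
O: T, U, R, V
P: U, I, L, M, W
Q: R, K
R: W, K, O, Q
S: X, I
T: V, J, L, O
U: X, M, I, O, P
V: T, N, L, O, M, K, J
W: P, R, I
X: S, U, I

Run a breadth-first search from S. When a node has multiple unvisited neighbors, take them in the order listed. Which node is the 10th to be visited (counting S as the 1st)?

O

Visit S; enqueue X, I → queue [X, I]
Visit X; enqueue U → queue [I, U]
Visit I; enqueue P, L, W, N → queue [U, P, L, W, N]
Visit U; enqueue M, O → queue [P, L, W, N, M, O]
Visit P → queue [L, W, N, M, O]
Visit L; enqueue V, T → queue [W, N, M, O, V, T]
Visit W; enqueue R → queue [N, M, O, V, T, R]
Visit N → queue [M, O, V, T, R]
Visit M → queue [O, V, T, R]
Visit O → queue [V, T, R]
Visit V; enqueue K, J → queue [T, R, K, J]
Visit T → queue [R, K, J]
Visit R; enqueue Q → queue [K, J, Q]
Visit K → queue [J, Q]
Visit J → queue [Q]
Visit Q → queue []

Visit order: S, X, I, U, P, L, W, N, M, O, V, T, R, K, J, Q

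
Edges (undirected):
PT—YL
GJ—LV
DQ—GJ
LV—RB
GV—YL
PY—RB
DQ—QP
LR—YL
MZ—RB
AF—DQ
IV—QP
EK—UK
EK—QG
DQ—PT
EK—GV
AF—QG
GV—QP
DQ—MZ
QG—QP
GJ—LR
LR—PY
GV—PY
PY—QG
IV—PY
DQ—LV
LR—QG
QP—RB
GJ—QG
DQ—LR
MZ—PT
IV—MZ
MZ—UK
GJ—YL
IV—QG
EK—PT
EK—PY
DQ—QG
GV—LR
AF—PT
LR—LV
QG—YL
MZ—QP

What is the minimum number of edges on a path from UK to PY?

2

Level 0: UK
Level 1: EK, MZ
Level 2: DQ, GV, IV, PT, PY, QG, QP, RB
Level 3: AF, GJ, LR, LV, YL
PY first appears at level 2.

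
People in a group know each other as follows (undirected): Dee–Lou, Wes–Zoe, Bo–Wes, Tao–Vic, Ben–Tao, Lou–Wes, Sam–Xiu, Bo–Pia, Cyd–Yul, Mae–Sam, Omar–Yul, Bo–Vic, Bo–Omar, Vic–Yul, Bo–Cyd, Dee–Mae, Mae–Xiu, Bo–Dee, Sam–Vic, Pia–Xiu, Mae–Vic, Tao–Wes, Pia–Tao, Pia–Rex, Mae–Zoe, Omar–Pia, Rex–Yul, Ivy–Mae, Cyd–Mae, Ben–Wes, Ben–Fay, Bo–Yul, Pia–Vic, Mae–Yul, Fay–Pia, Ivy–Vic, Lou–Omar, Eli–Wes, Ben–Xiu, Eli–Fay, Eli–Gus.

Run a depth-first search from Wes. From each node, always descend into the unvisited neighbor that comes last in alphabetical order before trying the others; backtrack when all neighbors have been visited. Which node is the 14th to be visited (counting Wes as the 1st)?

Rex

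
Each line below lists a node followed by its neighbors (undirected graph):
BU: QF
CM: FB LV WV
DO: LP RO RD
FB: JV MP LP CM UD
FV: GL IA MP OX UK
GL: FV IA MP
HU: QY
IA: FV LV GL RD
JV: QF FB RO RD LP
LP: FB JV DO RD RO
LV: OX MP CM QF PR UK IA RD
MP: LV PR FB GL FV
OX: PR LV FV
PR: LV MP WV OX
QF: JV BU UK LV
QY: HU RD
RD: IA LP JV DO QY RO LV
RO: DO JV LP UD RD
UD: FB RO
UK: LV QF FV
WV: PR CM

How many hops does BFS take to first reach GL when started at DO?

3

Level 0: DO
Level 1: LP, RD, RO
Level 2: FB, IA, JV, LV, QY, UD
Level 3: CM, FV, GL, HU, MP, OX, PR, QF, UK
Level 4: BU, WV
GL first appears at level 3.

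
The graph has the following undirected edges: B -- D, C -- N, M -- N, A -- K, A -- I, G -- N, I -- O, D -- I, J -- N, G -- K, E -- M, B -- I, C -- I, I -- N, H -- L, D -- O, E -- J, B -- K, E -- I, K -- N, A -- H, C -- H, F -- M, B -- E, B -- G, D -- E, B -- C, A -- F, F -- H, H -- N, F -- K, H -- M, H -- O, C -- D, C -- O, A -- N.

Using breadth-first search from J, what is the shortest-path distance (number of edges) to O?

3

Level 0: J
Level 1: E, N
Level 2: A, B, C, D, G, H, I, K, M
Level 3: F, L, O
O first appears at level 3.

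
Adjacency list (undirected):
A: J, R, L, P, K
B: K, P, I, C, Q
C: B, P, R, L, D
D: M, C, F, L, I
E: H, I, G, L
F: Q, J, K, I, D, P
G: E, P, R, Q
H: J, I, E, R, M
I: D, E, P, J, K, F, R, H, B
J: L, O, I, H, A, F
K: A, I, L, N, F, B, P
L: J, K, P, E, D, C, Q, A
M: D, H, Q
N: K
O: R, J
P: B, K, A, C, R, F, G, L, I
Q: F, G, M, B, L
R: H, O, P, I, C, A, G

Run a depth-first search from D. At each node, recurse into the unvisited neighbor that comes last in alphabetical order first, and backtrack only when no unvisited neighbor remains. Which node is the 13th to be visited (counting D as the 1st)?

B

Visit D
D → M
M → Q
Q → L
L → P
P → R
R → O
O → J
J → I
I → K
K → N
K → F
K → B
B → C
K → A
I → H
H → E
E → G

Visit order: D, M, Q, L, P, R, O, J, I, K, N, F, B, C, A, H, E, G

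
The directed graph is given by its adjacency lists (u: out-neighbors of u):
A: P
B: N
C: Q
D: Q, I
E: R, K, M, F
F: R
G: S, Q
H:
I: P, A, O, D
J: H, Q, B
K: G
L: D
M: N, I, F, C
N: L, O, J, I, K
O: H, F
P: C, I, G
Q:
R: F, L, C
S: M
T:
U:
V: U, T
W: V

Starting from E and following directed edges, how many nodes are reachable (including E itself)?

BFS from E visits: E, R, K, M, F, L, C, G, N, I, D, Q, S, O, J, P, A, H, B
Reachable nodes: 19 of 23 total.

19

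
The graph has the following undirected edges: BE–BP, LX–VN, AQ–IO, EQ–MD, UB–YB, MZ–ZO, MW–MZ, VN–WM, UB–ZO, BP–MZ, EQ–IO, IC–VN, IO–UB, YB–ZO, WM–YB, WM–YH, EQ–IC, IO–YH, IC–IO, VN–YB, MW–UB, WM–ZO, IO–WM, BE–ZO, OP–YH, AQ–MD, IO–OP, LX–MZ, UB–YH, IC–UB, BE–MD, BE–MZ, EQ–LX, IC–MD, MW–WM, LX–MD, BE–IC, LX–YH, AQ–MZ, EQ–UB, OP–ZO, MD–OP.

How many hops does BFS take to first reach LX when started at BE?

2

Level 0: BE
Level 1: BP, IC, MD, MZ, ZO
Level 2: AQ, EQ, IO, LX, MW, OP, UB, VN, WM, YB
Level 3: YH
LX first appears at level 2.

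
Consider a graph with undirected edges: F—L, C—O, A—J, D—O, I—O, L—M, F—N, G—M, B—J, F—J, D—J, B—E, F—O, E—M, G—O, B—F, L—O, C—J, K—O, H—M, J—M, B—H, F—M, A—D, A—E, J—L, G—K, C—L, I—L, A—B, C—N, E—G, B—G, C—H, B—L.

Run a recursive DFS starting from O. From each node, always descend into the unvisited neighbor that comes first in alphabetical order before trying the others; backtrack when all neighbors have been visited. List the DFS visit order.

Visit O
O → C
C → H
H → B
B → A
A → D
D → J
J → F
F → L
L → I
L → M
M → E
E → G
G → K
F → N

O C H B A D J F L I M E G K N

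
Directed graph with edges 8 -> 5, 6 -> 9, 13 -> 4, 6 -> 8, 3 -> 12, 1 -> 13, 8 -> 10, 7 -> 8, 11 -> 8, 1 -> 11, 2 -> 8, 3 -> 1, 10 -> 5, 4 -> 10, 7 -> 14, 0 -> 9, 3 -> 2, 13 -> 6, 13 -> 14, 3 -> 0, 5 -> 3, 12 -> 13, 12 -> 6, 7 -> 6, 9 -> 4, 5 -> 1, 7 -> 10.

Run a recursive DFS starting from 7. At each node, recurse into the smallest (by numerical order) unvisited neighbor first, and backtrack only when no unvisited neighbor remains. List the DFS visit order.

7 → 6 → 8 → 5 → 1 → 11 → 13 → 4 → 10 → 14 → 3 → 0 → 9 → 2 → 12

Visit 7
7 → 6
6 → 8
8 → 5
5 → 1
1 → 11
1 → 13
13 → 4
4 → 10
13 → 14
5 → 3
3 → 0
0 → 9
3 → 2
3 → 12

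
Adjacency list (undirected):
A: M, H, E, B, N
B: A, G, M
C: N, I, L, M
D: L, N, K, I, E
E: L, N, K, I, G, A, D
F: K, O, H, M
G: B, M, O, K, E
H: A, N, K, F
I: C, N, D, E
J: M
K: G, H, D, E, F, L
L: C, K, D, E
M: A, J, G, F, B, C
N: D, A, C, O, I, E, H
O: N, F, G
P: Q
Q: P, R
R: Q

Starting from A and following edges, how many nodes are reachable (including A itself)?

BFS from A visits: A, B, E, H, M, N, G, D, I, K, L, F, C, J, O
Reachable nodes: 15 of 18 total.

15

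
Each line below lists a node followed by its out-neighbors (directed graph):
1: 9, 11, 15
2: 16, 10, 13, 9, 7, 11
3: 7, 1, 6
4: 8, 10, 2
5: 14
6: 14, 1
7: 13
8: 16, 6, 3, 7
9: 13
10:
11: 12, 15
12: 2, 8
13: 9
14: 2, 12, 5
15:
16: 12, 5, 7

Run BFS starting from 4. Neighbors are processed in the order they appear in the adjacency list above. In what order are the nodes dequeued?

4 -> 8 -> 10 -> 2 -> 16 -> 6 -> 3 -> 7 -> 13 -> 9 -> 11 -> 12 -> 5 -> 14 -> 1 -> 15

Visit 4; enqueue 8, 10, 2 → queue [8, 10, 2]
Visit 8; enqueue 16, 6, 3, 7 → queue [10, 2, 16, 6, 3, 7]
Visit 10 → queue [2, 16, 6, 3, 7]
Visit 2; enqueue 13, 9, 11 → queue [16, 6, 3, 7, 13, 9, 11]
Visit 16; enqueue 12, 5 → queue [6, 3, 7, 13, 9, 11, 12, 5]
Visit 6; enqueue 14, 1 → queue [3, 7, 13, 9, 11, 12, 5, 14, 1]
Visit 3 → queue [7, 13, 9, 11, 12, 5, 14, 1]
Visit 7 → queue [13, 9, 11, 12, 5, 14, 1]
Visit 13 → queue [9, 11, 12, 5, 14, 1]
Visit 9 → queue [11, 12, 5, 14, 1]
Visit 11; enqueue 15 → queue [12, 5, 14, 1, 15]
Visit 12 → queue [5, 14, 1, 15]
Visit 5 → queue [14, 1, 15]
Visit 14 → queue [1, 15]
Visit 1 → queue [15]
Visit 15 → queue []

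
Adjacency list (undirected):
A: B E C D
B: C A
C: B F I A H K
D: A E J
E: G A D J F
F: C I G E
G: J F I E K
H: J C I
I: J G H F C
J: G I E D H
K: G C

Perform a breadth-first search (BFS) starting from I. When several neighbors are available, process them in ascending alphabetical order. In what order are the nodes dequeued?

I, C, F, G, H, J, A, B, K, E, D

Visit I; enqueue C, F, G, H, J → queue [C, F, G, H, J]
Visit C; enqueue A, B, K → queue [F, G, H, J, A, B, K]
Visit F; enqueue E → queue [G, H, J, A, B, K, E]
Visit G → queue [H, J, A, B, K, E]
Visit H → queue [J, A, B, K, E]
Visit J; enqueue D → queue [A, B, K, E, D]
Visit A → queue [B, K, E, D]
Visit B → queue [K, E, D]
Visit K → queue [E, D]
Visit E → queue [D]
Visit D → queue []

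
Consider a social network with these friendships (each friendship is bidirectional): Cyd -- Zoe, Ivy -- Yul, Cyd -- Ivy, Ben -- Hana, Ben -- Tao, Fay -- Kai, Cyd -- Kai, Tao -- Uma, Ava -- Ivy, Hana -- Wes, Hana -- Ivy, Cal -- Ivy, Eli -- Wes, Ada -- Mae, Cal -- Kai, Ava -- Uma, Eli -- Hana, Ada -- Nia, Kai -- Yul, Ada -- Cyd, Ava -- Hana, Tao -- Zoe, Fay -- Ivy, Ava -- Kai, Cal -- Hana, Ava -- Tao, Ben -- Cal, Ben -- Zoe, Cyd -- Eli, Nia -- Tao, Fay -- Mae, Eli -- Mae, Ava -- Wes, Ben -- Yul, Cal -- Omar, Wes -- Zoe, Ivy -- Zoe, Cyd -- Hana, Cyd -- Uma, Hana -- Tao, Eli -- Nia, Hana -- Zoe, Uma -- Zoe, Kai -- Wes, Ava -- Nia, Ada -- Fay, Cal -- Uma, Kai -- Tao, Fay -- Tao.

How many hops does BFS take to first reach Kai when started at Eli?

Level 0: Eli
Level 1: Cyd, Hana, Mae, Nia, Wes
Level 2: Ada, Ava, Ben, Cal, Fay, Ivy, Kai, Tao, Uma, Zoe
Level 3: Omar, Yul
Kai first appears at level 2.

2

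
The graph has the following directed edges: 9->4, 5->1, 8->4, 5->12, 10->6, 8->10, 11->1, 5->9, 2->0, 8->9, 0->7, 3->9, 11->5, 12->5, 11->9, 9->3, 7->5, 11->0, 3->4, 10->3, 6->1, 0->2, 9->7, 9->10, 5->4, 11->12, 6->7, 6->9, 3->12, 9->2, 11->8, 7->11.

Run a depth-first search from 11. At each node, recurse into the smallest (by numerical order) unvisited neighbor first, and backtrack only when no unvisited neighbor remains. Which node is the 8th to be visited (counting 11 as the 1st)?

9

Visit 11
11 → 0
0 → 2
0 → 7
7 → 5
5 → 1
5 → 4
5 → 9
9 → 3
3 → 12
9 → 10
10 → 6
11 → 8

Visit order: 11, 0, 2, 7, 5, 1, 4, 9, 3, 12, 10, 6, 8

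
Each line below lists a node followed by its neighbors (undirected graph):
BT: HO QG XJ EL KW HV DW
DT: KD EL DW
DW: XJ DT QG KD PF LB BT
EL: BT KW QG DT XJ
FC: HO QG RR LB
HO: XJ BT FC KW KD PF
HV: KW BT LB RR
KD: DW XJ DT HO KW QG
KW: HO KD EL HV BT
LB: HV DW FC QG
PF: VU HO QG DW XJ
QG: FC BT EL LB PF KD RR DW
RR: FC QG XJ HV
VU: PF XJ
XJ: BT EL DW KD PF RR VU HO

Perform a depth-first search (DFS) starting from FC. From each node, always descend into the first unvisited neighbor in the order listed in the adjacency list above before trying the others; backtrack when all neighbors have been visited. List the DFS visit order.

FC → HO → XJ → BT → QG → EL → KW → KD → DW → DT → PF → VU → LB → HV → RR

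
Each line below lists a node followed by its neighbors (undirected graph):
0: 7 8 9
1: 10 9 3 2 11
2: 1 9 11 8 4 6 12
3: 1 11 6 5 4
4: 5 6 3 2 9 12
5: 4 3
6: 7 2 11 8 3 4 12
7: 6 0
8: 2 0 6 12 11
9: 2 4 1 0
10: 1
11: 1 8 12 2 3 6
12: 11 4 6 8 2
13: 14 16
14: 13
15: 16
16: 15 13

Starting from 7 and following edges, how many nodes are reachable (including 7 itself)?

13

BFS from 7 visits: 7, 6, 0, 2, 11, 8, 3, 4, 12, 9, 1, 5, 10
Reachable nodes: 13 of 17 total.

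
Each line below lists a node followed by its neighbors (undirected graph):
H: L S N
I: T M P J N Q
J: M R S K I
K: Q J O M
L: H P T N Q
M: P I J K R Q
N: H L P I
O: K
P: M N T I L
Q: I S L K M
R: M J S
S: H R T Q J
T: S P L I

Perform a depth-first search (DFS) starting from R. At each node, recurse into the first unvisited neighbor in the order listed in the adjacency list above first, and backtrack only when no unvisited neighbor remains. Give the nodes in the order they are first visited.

R M P N H L T S Q I J K O

Visit R
R → M
M → P
P → N
N → H
H → L
L → T
T → S
S → Q
Q → I
I → J
J → K
K → O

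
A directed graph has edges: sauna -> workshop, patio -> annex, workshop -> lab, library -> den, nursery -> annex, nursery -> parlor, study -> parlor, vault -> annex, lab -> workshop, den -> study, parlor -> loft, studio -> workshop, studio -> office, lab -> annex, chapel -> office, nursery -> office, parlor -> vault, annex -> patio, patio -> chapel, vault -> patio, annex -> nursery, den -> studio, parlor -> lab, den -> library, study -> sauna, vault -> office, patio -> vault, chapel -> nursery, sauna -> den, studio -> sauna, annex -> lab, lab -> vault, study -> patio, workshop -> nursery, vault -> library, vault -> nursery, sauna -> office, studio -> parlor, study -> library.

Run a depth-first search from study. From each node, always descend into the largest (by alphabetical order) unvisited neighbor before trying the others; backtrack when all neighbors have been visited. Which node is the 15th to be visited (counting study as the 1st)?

loft

Visit study
study → sauna
sauna → workshop
workshop → nursery
nursery → parlor
parlor → vault
vault → patio
patio → chapel
chapel → office
patio → annex
annex → lab
vault → library
library → den
den → studio
parlor → loft

Visit order: study, sauna, workshop, nursery, parlor, vault, patio, chapel, office, annex, lab, library, den, studio, loft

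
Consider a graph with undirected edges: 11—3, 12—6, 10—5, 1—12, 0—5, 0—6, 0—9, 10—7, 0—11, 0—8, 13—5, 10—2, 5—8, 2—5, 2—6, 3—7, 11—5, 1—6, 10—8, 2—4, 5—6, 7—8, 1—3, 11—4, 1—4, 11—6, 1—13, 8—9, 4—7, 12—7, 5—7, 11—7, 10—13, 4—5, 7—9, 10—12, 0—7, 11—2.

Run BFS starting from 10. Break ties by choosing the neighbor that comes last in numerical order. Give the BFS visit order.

Visit 10; enqueue 13, 12, 8, 7, 5, 2 → queue [13, 12, 8, 7, 5, 2]
Visit 13; enqueue 1 → queue [12, 8, 7, 5, 2, 1]
Visit 12; enqueue 6 → queue [8, 7, 5, 2, 1, 6]
Visit 8; enqueue 9, 0 → queue [7, 5, 2, 1, 6, 9, 0]
Visit 7; enqueue 11, 4, 3 → queue [5, 2, 1, 6, 9, 0, 11, 4, 3]
Visit 5 → queue [2, 1, 6, 9, 0, 11, 4, 3]
Visit 2 → queue [1, 6, 9, 0, 11, 4, 3]
Visit 1 → queue [6, 9, 0, 11, 4, 3]
Visit 6 → queue [9, 0, 11, 4, 3]
Visit 9 → queue [0, 11, 4, 3]
Visit 0 → queue [11, 4, 3]
Visit 11 → queue [4, 3]
Visit 4 → queue [3]
Visit 3 → queue []

10 -> 13 -> 12 -> 8 -> 7 -> 5 -> 2 -> 1 -> 6 -> 9 -> 0 -> 11 -> 4 -> 3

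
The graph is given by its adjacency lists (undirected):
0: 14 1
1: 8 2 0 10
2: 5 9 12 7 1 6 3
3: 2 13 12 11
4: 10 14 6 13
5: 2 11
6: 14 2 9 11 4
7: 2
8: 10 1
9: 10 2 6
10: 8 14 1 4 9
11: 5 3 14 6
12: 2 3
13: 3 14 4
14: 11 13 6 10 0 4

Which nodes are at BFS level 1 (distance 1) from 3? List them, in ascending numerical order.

Level 0: 3
Level 1: 2, 11, 12, 13
Level 2: 1, 4, 5, 6, 7, 9, 14
Level 3: 0, 8, 10

2, 11, 12, 13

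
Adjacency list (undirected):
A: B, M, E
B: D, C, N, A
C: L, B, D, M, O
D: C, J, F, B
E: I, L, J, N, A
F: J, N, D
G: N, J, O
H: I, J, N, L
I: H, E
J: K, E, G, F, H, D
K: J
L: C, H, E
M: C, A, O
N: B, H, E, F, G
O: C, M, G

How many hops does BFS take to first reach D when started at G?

2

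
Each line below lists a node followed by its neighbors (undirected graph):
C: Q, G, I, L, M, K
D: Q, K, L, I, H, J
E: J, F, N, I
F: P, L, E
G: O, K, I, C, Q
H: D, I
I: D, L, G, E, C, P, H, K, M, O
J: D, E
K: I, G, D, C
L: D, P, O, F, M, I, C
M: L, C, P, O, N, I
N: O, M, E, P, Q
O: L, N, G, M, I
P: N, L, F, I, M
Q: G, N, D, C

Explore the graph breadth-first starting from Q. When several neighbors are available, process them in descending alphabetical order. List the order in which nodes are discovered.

Q -> N -> G -> D -> C -> P -> O -> M -> E -> K -> I -> L -> J -> H -> F

Visit Q; enqueue N, G, D, C → queue [N, G, D, C]
Visit N; enqueue P, O, M, E → queue [G, D, C, P, O, M, E]
Visit G; enqueue K, I → queue [D, C, P, O, M, E, K, I]
Visit D; enqueue L, J, H → queue [C, P, O, M, E, K, I, L, J, H]
Visit C → queue [P, O, M, E, K, I, L, J, H]
Visit P; enqueue F → queue [O, M, E, K, I, L, J, H, F]
Visit O → queue [M, E, K, I, L, J, H, F]
Visit M → queue [E, K, I, L, J, H, F]
Visit E → queue [K, I, L, J, H, F]
Visit K → queue [I, L, J, H, F]
Visit I → queue [L, J, H, F]
Visit L → queue [J, H, F]
Visit J → queue [H, F]
Visit H → queue [F]
Visit F → queue []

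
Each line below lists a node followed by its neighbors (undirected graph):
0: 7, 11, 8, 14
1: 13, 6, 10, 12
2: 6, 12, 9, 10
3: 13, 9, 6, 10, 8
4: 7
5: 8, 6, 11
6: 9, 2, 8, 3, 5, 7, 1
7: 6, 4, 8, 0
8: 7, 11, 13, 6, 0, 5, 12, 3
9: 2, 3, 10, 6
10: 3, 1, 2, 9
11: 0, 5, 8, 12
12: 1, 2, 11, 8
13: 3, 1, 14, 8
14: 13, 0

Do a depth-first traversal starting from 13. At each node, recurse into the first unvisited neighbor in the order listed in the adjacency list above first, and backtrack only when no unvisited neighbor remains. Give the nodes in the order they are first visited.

Visit 13
13 → 3
3 → 9
9 → 2
2 → 6
6 → 8
8 → 7
7 → 4
7 → 0
0 → 11
11 → 5
11 → 12
12 → 1
1 → 10
0 → 14

13, 3, 9, 2, 6, 8, 7, 4, 0, 11, 5, 12, 1, 10, 14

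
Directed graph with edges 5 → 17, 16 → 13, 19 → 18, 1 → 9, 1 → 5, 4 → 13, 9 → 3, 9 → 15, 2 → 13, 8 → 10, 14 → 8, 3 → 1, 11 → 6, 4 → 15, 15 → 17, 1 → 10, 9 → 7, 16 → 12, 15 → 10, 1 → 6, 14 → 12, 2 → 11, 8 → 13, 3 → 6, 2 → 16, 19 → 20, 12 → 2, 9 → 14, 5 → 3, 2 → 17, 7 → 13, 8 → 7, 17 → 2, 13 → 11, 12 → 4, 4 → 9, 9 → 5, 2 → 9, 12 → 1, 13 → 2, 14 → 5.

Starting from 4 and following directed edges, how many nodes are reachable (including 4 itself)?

17

BFS from 4 visits: 4, 15, 13, 9, 17, 10, 11, 2, 14, 7, 5, 3, 6, 16, 12, 8, 1
Reachable nodes: 17 of 20 total.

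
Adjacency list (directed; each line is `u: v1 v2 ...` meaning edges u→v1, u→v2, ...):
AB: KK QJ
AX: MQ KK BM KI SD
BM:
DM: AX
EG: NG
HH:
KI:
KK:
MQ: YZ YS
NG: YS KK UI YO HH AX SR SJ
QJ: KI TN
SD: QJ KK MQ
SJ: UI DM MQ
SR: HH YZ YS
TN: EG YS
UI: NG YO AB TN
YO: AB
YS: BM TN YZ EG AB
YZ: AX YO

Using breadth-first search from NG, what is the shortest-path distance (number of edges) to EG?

Level 0: NG
Level 1: AX, HH, KK, SJ, SR, UI, YO, YS
Level 2: AB, BM, DM, EG, KI, MQ, SD, TN, YZ
Level 3: QJ
EG first appears at level 2.

2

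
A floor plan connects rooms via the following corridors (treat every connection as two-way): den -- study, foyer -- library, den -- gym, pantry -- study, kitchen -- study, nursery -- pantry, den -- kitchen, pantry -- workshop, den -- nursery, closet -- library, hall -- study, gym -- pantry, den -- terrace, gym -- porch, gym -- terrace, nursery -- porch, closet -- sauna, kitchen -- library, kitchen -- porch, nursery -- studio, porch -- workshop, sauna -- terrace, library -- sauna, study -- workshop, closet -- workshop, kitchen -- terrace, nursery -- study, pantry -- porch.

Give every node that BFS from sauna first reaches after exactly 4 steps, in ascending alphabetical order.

Level 0: sauna
Level 1: closet, library, terrace
Level 2: den, foyer, gym, kitchen, workshop
Level 3: nursery, pantry, porch, study
Level 4: hall, studio

hall, studio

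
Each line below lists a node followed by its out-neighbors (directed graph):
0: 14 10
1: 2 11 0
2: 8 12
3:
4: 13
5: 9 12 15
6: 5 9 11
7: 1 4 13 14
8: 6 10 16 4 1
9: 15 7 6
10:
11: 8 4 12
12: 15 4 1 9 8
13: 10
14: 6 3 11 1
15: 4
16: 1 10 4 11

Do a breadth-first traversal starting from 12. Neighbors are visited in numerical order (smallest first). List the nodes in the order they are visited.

Visit 12; enqueue 1, 4, 8, 9, 15 → queue [1, 4, 8, 9, 15]
Visit 1; enqueue 0, 2, 11 → queue [4, 8, 9, 15, 0, 2, 11]
Visit 4; enqueue 13 → queue [8, 9, 15, 0, 2, 11, 13]
Visit 8; enqueue 6, 10, 16 → queue [9, 15, 0, 2, 11, 13, 6, 10, 16]
Visit 9; enqueue 7 → queue [15, 0, 2, 11, 13, 6, 10, 16, 7]
Visit 15 → queue [0, 2, 11, 13, 6, 10, 16, 7]
Visit 0; enqueue 14 → queue [2, 11, 13, 6, 10, 16, 7, 14]
Visit 2 → queue [11, 13, 6, 10, 16, 7, 14]
Visit 11 → queue [13, 6, 10, 16, 7, 14]
Visit 13 → queue [6, 10, 16, 7, 14]
Visit 6; enqueue 5 → queue [10, 16, 7, 14, 5]
Visit 10 → queue [16, 7, 14, 5]
Visit 16 → queue [7, 14, 5]
Visit 7 → queue [14, 5]
Visit 14; enqueue 3 → queue [5, 3]
Visit 5 → queue [3]
Visit 3 → queue []

12, 1, 4, 8, 9, 15, 0, 2, 11, 13, 6, 10, 16, 7, 14, 5, 3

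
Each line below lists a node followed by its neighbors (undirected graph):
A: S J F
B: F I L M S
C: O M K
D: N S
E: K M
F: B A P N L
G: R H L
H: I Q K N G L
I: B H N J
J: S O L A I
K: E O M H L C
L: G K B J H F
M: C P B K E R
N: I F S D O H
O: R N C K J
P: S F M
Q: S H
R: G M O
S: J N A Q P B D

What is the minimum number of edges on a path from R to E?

Level 0: R
Level 1: G, M, O
Level 2: B, C, E, H, J, K, L, N, P
Level 3: A, D, F, I, Q, S
E first appears at level 2.

2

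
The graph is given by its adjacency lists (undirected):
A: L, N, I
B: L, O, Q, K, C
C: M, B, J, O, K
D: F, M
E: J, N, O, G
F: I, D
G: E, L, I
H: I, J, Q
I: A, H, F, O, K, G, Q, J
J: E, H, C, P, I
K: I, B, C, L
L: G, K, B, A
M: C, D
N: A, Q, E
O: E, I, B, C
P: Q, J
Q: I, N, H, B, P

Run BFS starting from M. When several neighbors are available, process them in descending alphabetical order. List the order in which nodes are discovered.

Visit M; enqueue D, C → queue [D, C]
Visit D; enqueue F → queue [C, F]
Visit C; enqueue O, K, J, B → queue [F, O, K, J, B]
Visit F; enqueue I → queue [O, K, J, B, I]
Visit O; enqueue E → queue [K, J, B, I, E]
Visit K; enqueue L → queue [J, B, I, E, L]
Visit J; enqueue P, H → queue [B, I, E, L, P, H]
Visit B; enqueue Q → queue [I, E, L, P, H, Q]
Visit I; enqueue G, A → queue [E, L, P, H, Q, G, A]
Visit E; enqueue N → queue [L, P, H, Q, G, A, N]
Visit L → queue [P, H, Q, G, A, N]
Visit P → queue [H, Q, G, A, N]
Visit H → queue [Q, G, A, N]
Visit Q → queue [G, A, N]
Visit G → queue [A, N]
Visit A → queue [N]
Visit N → queue []

M, D, C, F, O, K, J, B, I, E, L, P, H, Q, G, A, N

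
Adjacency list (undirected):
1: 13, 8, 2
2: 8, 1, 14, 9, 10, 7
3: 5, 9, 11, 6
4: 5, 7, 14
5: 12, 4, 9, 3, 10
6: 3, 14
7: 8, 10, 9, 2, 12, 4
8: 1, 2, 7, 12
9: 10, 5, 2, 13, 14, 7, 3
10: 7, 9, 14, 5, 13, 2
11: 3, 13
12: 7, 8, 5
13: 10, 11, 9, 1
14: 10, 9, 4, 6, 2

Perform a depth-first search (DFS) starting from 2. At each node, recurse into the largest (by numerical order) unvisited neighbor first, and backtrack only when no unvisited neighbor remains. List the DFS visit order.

2 → 14 → 10 → 13 → 11 → 3 → 9 → 7 → 12 → 8 → 1 → 5 → 4 → 6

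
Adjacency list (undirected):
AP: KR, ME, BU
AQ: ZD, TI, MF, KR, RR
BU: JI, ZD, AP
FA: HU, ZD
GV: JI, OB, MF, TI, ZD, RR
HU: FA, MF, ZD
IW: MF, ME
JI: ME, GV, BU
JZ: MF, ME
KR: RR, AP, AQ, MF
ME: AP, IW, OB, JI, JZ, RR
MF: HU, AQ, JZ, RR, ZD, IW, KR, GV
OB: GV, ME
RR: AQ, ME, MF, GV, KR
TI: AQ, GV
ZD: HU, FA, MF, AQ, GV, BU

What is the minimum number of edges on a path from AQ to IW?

2

Level 0: AQ
Level 1: KR, MF, RR, TI, ZD
Level 2: AP, BU, FA, GV, HU, IW, JZ, ME
Level 3: JI, OB
IW first appears at level 2.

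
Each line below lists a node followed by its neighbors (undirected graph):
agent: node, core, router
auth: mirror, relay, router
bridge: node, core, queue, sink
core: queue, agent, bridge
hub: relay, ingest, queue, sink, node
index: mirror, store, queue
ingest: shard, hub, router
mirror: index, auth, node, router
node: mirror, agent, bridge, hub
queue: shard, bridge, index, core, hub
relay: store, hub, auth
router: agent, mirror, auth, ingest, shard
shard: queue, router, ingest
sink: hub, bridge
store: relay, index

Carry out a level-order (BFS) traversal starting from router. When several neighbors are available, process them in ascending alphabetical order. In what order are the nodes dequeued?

Visit router; enqueue agent, auth, ingest, mirror, shard → queue [agent, auth, ingest, mirror, shard]
Visit agent; enqueue core, node → queue [auth, ingest, mirror, shard, core, node]
Visit auth; enqueue relay → queue [ingest, mirror, shard, core, node, relay]
Visit ingest; enqueue hub → queue [mirror, shard, core, node, relay, hub]
Visit mirror; enqueue index → queue [shard, core, node, relay, hub, index]
Visit shard; enqueue queue → queue [core, node, relay, hub, index, queue]
Visit core; enqueue bridge → queue [node, relay, hub, index, queue, bridge]
Visit node → queue [relay, hub, index, queue, bridge]
Visit relay; enqueue store → queue [hub, index, queue, bridge, store]
Visit hub; enqueue sink → queue [index, queue, bridge, store, sink]
Visit index → queue [queue, bridge, store, sink]
Visit queue → queue [bridge, store, sink]
Visit bridge → queue [store, sink]
Visit store → queue [sink]
Visit sink → queue []

router, agent, auth, ingest, mirror, shard, core, node, relay, hub, index, queue, bridge, store, sink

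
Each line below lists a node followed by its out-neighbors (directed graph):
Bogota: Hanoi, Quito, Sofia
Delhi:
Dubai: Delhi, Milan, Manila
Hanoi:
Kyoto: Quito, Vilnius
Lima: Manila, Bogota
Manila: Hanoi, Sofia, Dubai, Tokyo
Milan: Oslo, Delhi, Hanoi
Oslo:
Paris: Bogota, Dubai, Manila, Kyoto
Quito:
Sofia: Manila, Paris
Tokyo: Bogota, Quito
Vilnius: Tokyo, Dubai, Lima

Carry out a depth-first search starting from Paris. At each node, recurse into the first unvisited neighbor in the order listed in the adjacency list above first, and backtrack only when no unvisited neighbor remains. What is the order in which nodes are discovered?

Paris Bogota Hanoi Quito Sofia Manila Dubai Delhi Milan Oslo Tokyo Kyoto Vilnius Lima

Visit Paris
Paris → Bogota
Bogota → Hanoi
Bogota → Quito
Bogota → Sofia
Sofia → Manila
Manila → Dubai
Dubai → Delhi
Dubai → Milan
Milan → Oslo
Manila → Tokyo
Paris → Kyoto
Kyoto → Vilnius
Vilnius → Lima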